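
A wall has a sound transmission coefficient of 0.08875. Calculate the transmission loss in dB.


Given values:
  tau = 0.08875
Formula: TL = 10 * log10(1 / tau)
Compute 1 / tau = 1 / 0.08875 = 11.2676
Compute log10(11.2676) = 1.051831
TL = 10 * 1.051831 = 10.52

10.52 dB


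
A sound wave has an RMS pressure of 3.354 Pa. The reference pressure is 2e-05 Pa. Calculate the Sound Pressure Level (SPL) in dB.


Given values:
  p = 3.354 Pa
  p_ref = 2e-05 Pa
Formula: SPL = 20 * log10(p / p_ref)
Compute ratio: p / p_ref = 3.354 / 2e-05 = 167700
Compute log10: log10(167700) = 5.224533
Multiply: SPL = 20 * 5.224533 = 104.49

104.49 dB


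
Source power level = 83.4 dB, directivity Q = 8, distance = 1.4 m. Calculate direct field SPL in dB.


Given values:
  Lw = 83.4 dB, Q = 8, r = 1.4 m
Formula: SPL = Lw + 10 * log10(Q / (4 * pi * r^2))
Compute 4 * pi * r^2 = 4 * pi * 1.4^2 = 24.6301
Compute Q / denom = 8 / 24.6301 = 0.32480583
Compute 10 * log10(0.32480583) = -4.8838
SPL = 83.4 + (-4.8838) = 78.52

78.52 dB


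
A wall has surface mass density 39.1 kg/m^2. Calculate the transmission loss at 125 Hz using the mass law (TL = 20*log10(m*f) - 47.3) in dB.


Given values:
  m = 39.1 kg/m^2, f = 125 Hz
Formula: TL = 20 * log10(m * f) - 47.3
Compute m * f = 39.1 * 125 = 4887.5
Compute log10(4887.5) = 3.689087
Compute 20 * 3.689087 = 73.7817
TL = 73.7817 - 47.3 = 26.48

26.48 dB


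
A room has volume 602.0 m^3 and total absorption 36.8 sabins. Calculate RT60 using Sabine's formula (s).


Given values:
  V = 602.0 m^3
  A = 36.8 sabins
Formula: RT60 = 0.161 * V / A
Numerator: 0.161 * 602.0 = 96.922
RT60 = 96.922 / 36.8 = 2.634

2.634 s


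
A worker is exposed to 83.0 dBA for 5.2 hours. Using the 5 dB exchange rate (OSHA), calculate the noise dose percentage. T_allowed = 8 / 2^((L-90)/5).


Given values:
  L = 83.0 dBA, T = 5.2 hours
Formula: T_allowed = 8 / 2^((L - 90) / 5)
Compute exponent: (83.0 - 90) / 5 = -1.4
Compute 2^(-1.4) = 0.378929
T_allowed = 8 / 0.378929 = 21.112134 hours
Dose = (T / T_allowed) * 100
Dose = (5.2 / 21.112134) * 100 = 24.63

24.63 %


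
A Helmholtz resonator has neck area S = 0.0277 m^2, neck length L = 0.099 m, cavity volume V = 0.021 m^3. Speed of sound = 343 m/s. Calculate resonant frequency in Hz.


Given values:
  S = 0.0277 m^2, L = 0.099 m, V = 0.021 m^3, c = 343 m/s
Formula: f = (c / (2*pi)) * sqrt(S / (V * L))
Compute V * L = 0.021 * 0.099 = 0.002079
Compute S / (V * L) = 0.0277 / 0.002079 = 13.3237
Compute sqrt(13.3237) = 3.650164
Compute c / (2*pi) = 343 / 6.283185 = 54.590148
f = 54.590148 * 3.650164 = 199.26

199.26 Hz


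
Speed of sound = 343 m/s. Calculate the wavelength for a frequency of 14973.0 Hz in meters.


Given values:
  c = 343 m/s, f = 14973.0 Hz
Formula: lambda = c / f
lambda = 343 / 14973.0
lambda = 0.0229

0.0229 m


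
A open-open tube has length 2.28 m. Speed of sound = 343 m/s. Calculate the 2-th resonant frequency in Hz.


Given values:
  Tube type: open-open, L = 2.28 m, c = 343 m/s, n = 2
Formula: f_n = n * c / (2 * L)
Compute 2 * L = 2 * 2.28 = 4.56
f = 2 * 343 / 4.56
f = 150.44

150.44 Hz


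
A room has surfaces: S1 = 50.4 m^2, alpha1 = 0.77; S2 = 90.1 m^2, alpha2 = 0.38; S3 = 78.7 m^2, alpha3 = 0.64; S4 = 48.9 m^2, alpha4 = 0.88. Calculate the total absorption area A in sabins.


Given surfaces:
  Surface 1: 50.4 * 0.77 = 38.808
  Surface 2: 90.1 * 0.38 = 34.238
  Surface 3: 78.7 * 0.64 = 50.368
  Surface 4: 48.9 * 0.88 = 43.032
Formula: A = sum(Si * alpha_i)
A = 38.808 + 34.238 + 50.368 + 43.032
A = 166.45

166.45 sabins


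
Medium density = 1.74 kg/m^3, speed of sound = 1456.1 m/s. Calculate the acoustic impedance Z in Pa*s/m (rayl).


Given values:
  rho = 1.74 kg/m^3
  c = 1456.1 m/s
Formula: Z = rho * c
Z = 1.74 * 1456.1
Z = 2533.61

2533.61 rayl


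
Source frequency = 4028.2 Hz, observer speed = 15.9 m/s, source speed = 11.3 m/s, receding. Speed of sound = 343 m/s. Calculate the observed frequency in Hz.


Given values:
  f_s = 4028.2 Hz, v_o = 15.9 m/s, v_s = 11.3 m/s
  Direction: receding
Formula: f_o = f_s * (c - v_o) / (c + v_s)
Numerator: c - v_o = 343 - 15.9 = 327.1
Denominator: c + v_s = 343 + 11.3 = 354.3
f_o = 4028.2 * 327.1 / 354.3 = 3718.95

3718.95 Hz


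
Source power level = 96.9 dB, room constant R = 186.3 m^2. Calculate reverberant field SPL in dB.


Given values:
  Lw = 96.9 dB, R = 186.3 m^2
Formula: SPL = Lw + 10 * log10(4 / R)
Compute 4 / R = 4 / 186.3 = 0.021471
Compute 10 * log10(0.021471) = -16.6815
SPL = 96.9 + (-16.6815) = 80.22

80.22 dB


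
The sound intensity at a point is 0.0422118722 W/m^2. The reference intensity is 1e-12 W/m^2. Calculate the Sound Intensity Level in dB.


Given values:
  I = 0.0422118722 W/m^2
  I_ref = 1e-12 W/m^2
Formula: SIL = 10 * log10(I / I_ref)
Compute ratio: I / I_ref = 42211872200
Compute log10: log10(42211872200) = 10.625435
Multiply: SIL = 10 * 10.625435 = 106.25

106.25 dB


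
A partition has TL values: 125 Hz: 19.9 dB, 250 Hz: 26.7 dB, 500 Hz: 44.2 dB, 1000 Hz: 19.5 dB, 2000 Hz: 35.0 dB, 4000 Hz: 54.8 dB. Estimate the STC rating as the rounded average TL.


Given TL values at each frequency:
  125 Hz: 19.9 dB
  250 Hz: 26.7 dB
  500 Hz: 44.2 dB
  1000 Hz: 19.5 dB
  2000 Hz: 35.0 dB
  4000 Hz: 54.8 dB
Formula: STC ~ round(average of TL values)
Sum = 19.9 + 26.7 + 44.2 + 19.5 + 35.0 + 54.8 = 200.1
Average = 200.1 / 6 = 33.35
Rounded: 33

33


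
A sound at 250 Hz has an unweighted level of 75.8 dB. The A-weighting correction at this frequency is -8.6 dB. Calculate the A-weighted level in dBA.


Given values:
  SPL = 75.8 dB
  A-weighting at 250 Hz = -8.6 dB
Formula: L_A = SPL + A_weight
L_A = 75.8 + (-8.6)
L_A = 67.2

67.2 dBA


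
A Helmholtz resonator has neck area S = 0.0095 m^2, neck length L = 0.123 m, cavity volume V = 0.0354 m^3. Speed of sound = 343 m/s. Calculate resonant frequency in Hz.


Given values:
  S = 0.0095 m^2, L = 0.123 m, V = 0.0354 m^3, c = 343 m/s
Formula: f = (c / (2*pi)) * sqrt(S / (V * L))
Compute V * L = 0.0354 * 0.123 = 0.0043542
Compute S / (V * L) = 0.0095 / 0.0043542 = 2.1818
Compute sqrt(2.1818) = 1.477092
Compute c / (2*pi) = 343 / 6.283185 = 54.590148
f = 54.590148 * 1.477092 = 80.63

80.63 Hz


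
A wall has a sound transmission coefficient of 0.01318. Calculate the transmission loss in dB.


Given values:
  tau = 0.01318
Formula: TL = 10 * log10(1 / tau)
Compute 1 / tau = 1 / 0.01318 = 75.8725
Compute log10(75.8725) = 1.880084
TL = 10 * 1.880084 = 18.8

18.8 dB


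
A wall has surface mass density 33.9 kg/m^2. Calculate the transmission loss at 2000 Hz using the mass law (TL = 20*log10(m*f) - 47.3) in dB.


Given values:
  m = 33.9 kg/m^2, f = 2000 Hz
Formula: TL = 20 * log10(m * f) - 47.3
Compute m * f = 33.9 * 2000 = 67800.0
Compute log10(67800.0) = 4.83123
Compute 20 * 4.83123 = 96.6246
TL = 96.6246 - 47.3 = 49.32

49.32 dB


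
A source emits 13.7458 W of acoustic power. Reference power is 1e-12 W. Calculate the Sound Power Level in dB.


Given values:
  W = 13.7458 W
  W_ref = 1e-12 W
Formula: SWL = 10 * log10(W / W_ref)
Compute ratio: W / W_ref = 13745800000000
Compute log10: log10(13745800000000) = 13.13817
Multiply: SWL = 10 * 13.13817 = 131.38

131.38 dB


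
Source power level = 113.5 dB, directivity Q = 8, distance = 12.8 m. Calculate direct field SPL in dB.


Given values:
  Lw = 113.5 dB, Q = 8, r = 12.8 m
Formula: SPL = Lw + 10 * log10(Q / (4 * pi * r^2))
Compute 4 * pi * r^2 = 4 * pi * 12.8^2 = 2058.8742
Compute Q / denom = 8 / 2058.8742 = 0.00388562
Compute 10 * log10(0.00388562) = -24.1054
SPL = 113.5 + (-24.1054) = 89.39

89.39 dB


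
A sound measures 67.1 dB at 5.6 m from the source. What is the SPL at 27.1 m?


Given values:
  SPL1 = 67.1 dB, r1 = 5.6 m, r2 = 27.1 m
Formula: SPL2 = SPL1 - 20 * log10(r2 / r1)
Compute ratio: r2 / r1 = 27.1 / 5.6 = 4.8393
Compute log10: log10(4.8393) = 0.684783
Compute drop: 20 * 0.684783 = 13.6957
SPL2 = 67.1 - 13.6957 = 53.4

53.4 dB


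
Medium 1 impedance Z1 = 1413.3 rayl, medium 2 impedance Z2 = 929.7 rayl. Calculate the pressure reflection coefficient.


Given values:
  Z1 = 1413.3 rayl, Z2 = 929.7 rayl
Formula: R = (Z2 - Z1) / (Z2 + Z1)
Numerator: Z2 - Z1 = 929.7 - 1413.3 = -483.6
Denominator: Z2 + Z1 = 929.7 + 1413.3 = 2343.0
R = -483.6 / 2343.0 = -0.2064

-0.2064


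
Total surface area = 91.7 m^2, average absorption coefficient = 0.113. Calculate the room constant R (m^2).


Given values:
  S = 91.7 m^2, alpha = 0.113
Formula: R = S * alpha / (1 - alpha)
Numerator: 91.7 * 0.113 = 10.3621
Denominator: 1 - 0.113 = 0.887
R = 10.3621 / 0.887 = 11.68

11.68 m^2


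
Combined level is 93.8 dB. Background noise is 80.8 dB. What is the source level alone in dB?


Given values:
  L_total = 93.8 dB, L_bg = 80.8 dB
Formula: L_source = 10 * log10(10^(L_total/10) - 10^(L_bg/10))
Convert to linear:
  10^(93.8/10) = 2398832919.0195
  10^(80.8/10) = 120226443.4617
Difference: 2398832919.0195 - 120226443.4617 = 2278606475.5578
L_source = 10 * log10(2278606475.5578) = 93.58

93.58 dB


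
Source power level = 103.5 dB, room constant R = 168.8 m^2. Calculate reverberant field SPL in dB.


Given values:
  Lw = 103.5 dB, R = 168.8 m^2
Formula: SPL = Lw + 10 * log10(4 / R)
Compute 4 / R = 4 / 168.8 = 0.023697
Compute 10 * log10(0.023697) = -16.2531
SPL = 103.5 + (-16.2531) = 87.25

87.25 dB


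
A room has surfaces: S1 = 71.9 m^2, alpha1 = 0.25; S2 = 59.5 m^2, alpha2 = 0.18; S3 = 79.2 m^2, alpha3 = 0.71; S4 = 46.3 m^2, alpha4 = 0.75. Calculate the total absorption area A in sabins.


Given surfaces:
  Surface 1: 71.9 * 0.25 = 17.975
  Surface 2: 59.5 * 0.18 = 10.71
  Surface 3: 79.2 * 0.71 = 56.232
  Surface 4: 46.3 * 0.75 = 34.725
Formula: A = sum(Si * alpha_i)
A = 17.975 + 10.71 + 56.232 + 34.725
A = 119.64

119.64 sabins


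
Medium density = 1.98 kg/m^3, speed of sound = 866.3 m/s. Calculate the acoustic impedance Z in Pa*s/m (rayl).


Given values:
  rho = 1.98 kg/m^3
  c = 866.3 m/s
Formula: Z = rho * c
Z = 1.98 * 866.3
Z = 1715.27

1715.27 rayl


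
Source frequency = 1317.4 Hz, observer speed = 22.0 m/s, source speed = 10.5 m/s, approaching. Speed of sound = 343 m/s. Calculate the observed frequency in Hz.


Given values:
  f_s = 1317.4 Hz, v_o = 22.0 m/s, v_s = 10.5 m/s
  Direction: approaching
Formula: f_o = f_s * (c + v_o) / (c - v_s)
Numerator: c + v_o = 343 + 22.0 = 365.0
Denominator: c - v_s = 343 - 10.5 = 332.5
f_o = 1317.4 * 365.0 / 332.5 = 1446.17

1446.17 Hz


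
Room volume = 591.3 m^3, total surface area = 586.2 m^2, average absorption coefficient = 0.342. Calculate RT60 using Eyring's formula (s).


Given values:
  V = 591.3 m^3, S = 586.2 m^2, alpha = 0.342
Formula: RT60 = 0.161 * V / (-S * ln(1 - alpha))
Compute ln(1 - 0.342) = ln(0.658) = -0.41855
Denominator: -586.2 * -0.41855 = 245.354
Numerator: 0.161 * 591.3 = 95.1993
RT60 = 95.1993 / 245.354 = 0.388

0.388 s


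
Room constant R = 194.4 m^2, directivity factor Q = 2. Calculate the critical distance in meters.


Given values:
  R = 194.4 m^2, Q = 2
Formula: d_c = 0.141 * sqrt(Q * R)
Compute Q * R = 2 * 194.4 = 388.8
Compute sqrt(388.8) = 19.718
d_c = 0.141 * 19.718 = 2.78

2.78 m


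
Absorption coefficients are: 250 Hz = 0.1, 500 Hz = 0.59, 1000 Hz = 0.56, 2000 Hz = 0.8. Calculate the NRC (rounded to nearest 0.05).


Given values:
  a_250 = 0.1, a_500 = 0.59
  a_1000 = 0.56, a_2000 = 0.8
Formula: NRC = (a250 + a500 + a1000 + a2000) / 4
Sum = 0.1 + 0.59 + 0.56 + 0.8 = 2.05
NRC = 2.05 / 4 = 0.5125
Rounded to nearest 0.05: 0.5

0.5


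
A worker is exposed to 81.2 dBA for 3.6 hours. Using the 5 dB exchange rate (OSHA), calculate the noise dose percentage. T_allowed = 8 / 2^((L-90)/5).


Given values:
  L = 81.2 dBA, T = 3.6 hours
Formula: T_allowed = 8 / 2^((L - 90) / 5)
Compute exponent: (81.2 - 90) / 5 = -1.76
Compute 2^(-1.76) = 0.295248
T_allowed = 8 / 0.295248 = 27.095865 hours
Dose = (T / T_allowed) * 100
Dose = (3.6 / 27.095865) * 100 = 13.29

13.29 %


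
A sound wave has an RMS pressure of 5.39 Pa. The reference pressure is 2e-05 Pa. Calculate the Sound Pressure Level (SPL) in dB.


Given values:
  p = 5.39 Pa
  p_ref = 2e-05 Pa
Formula: SPL = 20 * log10(p / p_ref)
Compute ratio: p / p_ref = 5.39 / 2e-05 = 269500
Compute log10: log10(269500) = 5.430559
Multiply: SPL = 20 * 5.430559 = 108.61

108.61 dB


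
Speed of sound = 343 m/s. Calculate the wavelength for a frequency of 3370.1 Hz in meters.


Given values:
  c = 343 m/s, f = 3370.1 Hz
Formula: lambda = c / f
lambda = 343 / 3370.1
lambda = 0.1018

0.1018 m


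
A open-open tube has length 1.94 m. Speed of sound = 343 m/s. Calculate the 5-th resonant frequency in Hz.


Given values:
  Tube type: open-open, L = 1.94 m, c = 343 m/s, n = 5
Formula: f_n = n * c / (2 * L)
Compute 2 * L = 2 * 1.94 = 3.88
f = 5 * 343 / 3.88
f = 442.01

442.01 Hz


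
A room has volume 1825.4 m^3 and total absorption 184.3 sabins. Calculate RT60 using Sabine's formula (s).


Given values:
  V = 1825.4 m^3
  A = 184.3 sabins
Formula: RT60 = 0.161 * V / A
Numerator: 0.161 * 1825.4 = 293.8894
RT60 = 293.8894 / 184.3 = 1.595

1.595 s


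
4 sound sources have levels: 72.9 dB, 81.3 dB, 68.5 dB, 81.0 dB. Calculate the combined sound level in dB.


Formula: L_total = 10 * log10( sum(10^(Li/10)) )
  Source 1: 10^(72.9/10) = 19498445.9976
  Source 2: 10^(81.3/10) = 134896288.2592
  Source 3: 10^(68.5/10) = 7079457.8438
  Source 4: 10^(81.0/10) = 125892541.1794
Sum of linear values = 287366733.28
L_total = 10 * log10(287366733.28) = 84.58

84.58 dB


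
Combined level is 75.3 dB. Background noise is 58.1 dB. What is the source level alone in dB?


Given values:
  L_total = 75.3 dB, L_bg = 58.1 dB
Formula: L_source = 10 * log10(10^(L_total/10) - 10^(L_bg/10))
Convert to linear:
  10^(75.3/10) = 33884415.6139
  10^(58.1/10) = 645654.229
Difference: 33884415.6139 - 645654.229 = 33238761.3849
L_source = 10 * log10(33238761.3849) = 75.22

75.22 dB


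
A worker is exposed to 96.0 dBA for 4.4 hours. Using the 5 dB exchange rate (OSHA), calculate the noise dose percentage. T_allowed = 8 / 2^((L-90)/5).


Given values:
  L = 96.0 dBA, T = 4.4 hours
Formula: T_allowed = 8 / 2^((L - 90) / 5)
Compute exponent: (96.0 - 90) / 5 = 1.2
Compute 2^(1.2) = 2.297397
T_allowed = 8 / 2.297397 = 3.482202 hours
Dose = (T / T_allowed) * 100
Dose = (4.4 / 3.482202) * 100 = 126.36

126.36 %


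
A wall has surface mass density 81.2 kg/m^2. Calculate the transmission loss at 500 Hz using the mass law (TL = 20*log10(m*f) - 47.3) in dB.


Given values:
  m = 81.2 kg/m^2, f = 500 Hz
Formula: TL = 20 * log10(m * f) - 47.3
Compute m * f = 81.2 * 500 = 40600.0
Compute log10(40600.0) = 4.608526
Compute 20 * 4.608526 = 92.1705
TL = 92.1705 - 47.3 = 44.87

44.87 dB


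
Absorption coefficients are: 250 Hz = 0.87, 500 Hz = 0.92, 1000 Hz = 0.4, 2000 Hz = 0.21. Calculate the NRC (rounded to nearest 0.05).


Given values:
  a_250 = 0.87, a_500 = 0.92
  a_1000 = 0.4, a_2000 = 0.21
Formula: NRC = (a250 + a500 + a1000 + a2000) / 4
Sum = 0.87 + 0.92 + 0.4 + 0.21 = 2.4
NRC = 2.4 / 4 = 0.6
Rounded to nearest 0.05: 0.6

0.6


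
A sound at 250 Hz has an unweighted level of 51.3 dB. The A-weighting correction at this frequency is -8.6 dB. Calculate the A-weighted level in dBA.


Given values:
  SPL = 51.3 dB
  A-weighting at 250 Hz = -8.6 dB
Formula: L_A = SPL + A_weight
L_A = 51.3 + (-8.6)
L_A = 42.7

42.7 dBA


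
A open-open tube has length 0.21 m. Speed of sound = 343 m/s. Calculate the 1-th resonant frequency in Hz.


Given values:
  Tube type: open-open, L = 0.21 m, c = 343 m/s, n = 1
Formula: f_n = n * c / (2 * L)
Compute 2 * L = 2 * 0.21 = 0.42
f = 1 * 343 / 0.42
f = 816.67

816.67 Hz


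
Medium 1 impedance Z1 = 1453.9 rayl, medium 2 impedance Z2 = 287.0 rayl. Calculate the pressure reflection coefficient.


Given values:
  Z1 = 1453.9 rayl, Z2 = 287.0 rayl
Formula: R = (Z2 - Z1) / (Z2 + Z1)
Numerator: Z2 - Z1 = 287.0 - 1453.9 = -1166.9
Denominator: Z2 + Z1 = 287.0 + 1453.9 = 1740.9
R = -1166.9 / 1740.9 = -0.6703

-0.6703


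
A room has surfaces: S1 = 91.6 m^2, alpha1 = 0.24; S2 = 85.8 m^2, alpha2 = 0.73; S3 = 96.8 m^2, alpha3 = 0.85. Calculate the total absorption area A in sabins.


Given surfaces:
  Surface 1: 91.6 * 0.24 = 21.984
  Surface 2: 85.8 * 0.73 = 62.634
  Surface 3: 96.8 * 0.85 = 82.28
Formula: A = sum(Si * alpha_i)
A = 21.984 + 62.634 + 82.28
A = 166.9

166.9 sabins


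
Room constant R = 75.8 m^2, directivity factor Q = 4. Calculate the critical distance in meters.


Given values:
  R = 75.8 m^2, Q = 4
Formula: d_c = 0.141 * sqrt(Q * R)
Compute Q * R = 4 * 75.8 = 303.2
Compute sqrt(303.2) = 17.4126
d_c = 0.141 * 17.4126 = 2.455

2.455 m


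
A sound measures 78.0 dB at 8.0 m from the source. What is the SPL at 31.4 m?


Given values:
  SPL1 = 78.0 dB, r1 = 8.0 m, r2 = 31.4 m
Formula: SPL2 = SPL1 - 20 * log10(r2 / r1)
Compute ratio: r2 / r1 = 31.4 / 8.0 = 3.925
Compute log10: log10(3.925) = 0.59384
Compute drop: 20 * 0.59384 = 11.8768
SPL2 = 78.0 - 11.8768 = 66.12

66.12 dB


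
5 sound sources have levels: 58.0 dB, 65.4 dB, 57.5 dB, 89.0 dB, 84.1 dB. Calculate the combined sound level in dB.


Formula: L_total = 10 * log10( sum(10^(Li/10)) )
  Source 1: 10^(58.0/10) = 630957.3445
  Source 2: 10^(65.4/10) = 3467368.5045
  Source 3: 10^(57.5/10) = 562341.3252
  Source 4: 10^(89.0/10) = 794328234.7243
  Source 5: 10^(84.1/10) = 257039578.2769
Sum of linear values = 1056028480.1754
L_total = 10 * log10(1056028480.1754) = 90.24

90.24 dB


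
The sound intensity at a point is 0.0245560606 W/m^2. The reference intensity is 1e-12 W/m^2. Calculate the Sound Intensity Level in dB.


Given values:
  I = 0.0245560606 W/m^2
  I_ref = 1e-12 W/m^2
Formula: SIL = 10 * log10(I / I_ref)
Compute ratio: I / I_ref = 24556060600
Compute log10: log10(24556060600) = 10.390159
Multiply: SIL = 10 * 10.390159 = 103.9

103.9 dB


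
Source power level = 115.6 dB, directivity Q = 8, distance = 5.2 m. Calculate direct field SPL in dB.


Given values:
  Lw = 115.6 dB, Q = 8, r = 5.2 m
Formula: SPL = Lw + 10 * log10(Q / (4 * pi * r^2))
Compute 4 * pi * r^2 = 4 * pi * 5.2^2 = 339.7947
Compute Q / denom = 8 / 339.7947 = 0.02354363
Compute 10 * log10(0.02354363) = -16.2813
SPL = 115.6 + (-16.2813) = 99.32

99.32 dB


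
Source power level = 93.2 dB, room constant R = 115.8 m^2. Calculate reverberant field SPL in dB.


Given values:
  Lw = 93.2 dB, R = 115.8 m^2
Formula: SPL = Lw + 10 * log10(4 / R)
Compute 4 / R = 4 / 115.8 = 0.034542
Compute 10 * log10(0.034542) = -14.6165
SPL = 93.2 + (-14.6165) = 78.58

78.58 dB


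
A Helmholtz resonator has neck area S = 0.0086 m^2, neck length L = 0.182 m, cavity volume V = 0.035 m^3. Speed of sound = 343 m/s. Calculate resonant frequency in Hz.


Given values:
  S = 0.0086 m^2, L = 0.182 m, V = 0.035 m^3, c = 343 m/s
Formula: f = (c / (2*pi)) * sqrt(S / (V * L))
Compute V * L = 0.035 * 0.182 = 0.00637
Compute S / (V * L) = 0.0086 / 0.00637 = 1.3501
Compute sqrt(1.3501) = 1.161938
Compute c / (2*pi) = 343 / 6.283185 = 54.590148
f = 54.590148 * 1.161938 = 63.43

63.43 Hz


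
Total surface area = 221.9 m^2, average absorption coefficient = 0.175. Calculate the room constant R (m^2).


Given values:
  S = 221.9 m^2, alpha = 0.175
Formula: R = S * alpha / (1 - alpha)
Numerator: 221.9 * 0.175 = 38.8325
Denominator: 1 - 0.175 = 0.825
R = 38.8325 / 0.825 = 47.07

47.07 m^2


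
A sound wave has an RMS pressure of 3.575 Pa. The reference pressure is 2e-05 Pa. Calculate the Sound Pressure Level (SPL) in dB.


Given values:
  p = 3.575 Pa
  p_ref = 2e-05 Pa
Formula: SPL = 20 * log10(p / p_ref)
Compute ratio: p / p_ref = 3.575 / 2e-05 = 178750
Compute log10: log10(178750) = 5.252246
Multiply: SPL = 20 * 5.252246 = 105.04

105.04 dB


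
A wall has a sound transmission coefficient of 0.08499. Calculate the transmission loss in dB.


Given values:
  tau = 0.08499
Formula: TL = 10 * log10(1 / tau)
Compute 1 / tau = 1 / 0.08499 = 11.7661
Compute log10(11.7661) = 1.070633
TL = 10 * 1.070633 = 10.71

10.71 dB


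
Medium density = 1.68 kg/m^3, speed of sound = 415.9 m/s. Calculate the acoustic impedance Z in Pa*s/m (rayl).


Given values:
  rho = 1.68 kg/m^3
  c = 415.9 m/s
Formula: Z = rho * c
Z = 1.68 * 415.9
Z = 698.71

698.71 rayl


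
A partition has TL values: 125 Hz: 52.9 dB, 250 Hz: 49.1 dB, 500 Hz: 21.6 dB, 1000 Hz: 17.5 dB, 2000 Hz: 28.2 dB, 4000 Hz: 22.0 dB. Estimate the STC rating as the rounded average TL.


Given TL values at each frequency:
  125 Hz: 52.9 dB
  250 Hz: 49.1 dB
  500 Hz: 21.6 dB
  1000 Hz: 17.5 dB
  2000 Hz: 28.2 dB
  4000 Hz: 22.0 dB
Formula: STC ~ round(average of TL values)
Sum = 52.9 + 49.1 + 21.6 + 17.5 + 28.2 + 22.0 = 191.3
Average = 191.3 / 6 = 31.88
Rounded: 32

32


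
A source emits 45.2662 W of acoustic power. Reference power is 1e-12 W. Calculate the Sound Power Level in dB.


Given values:
  W = 45.2662 W
  W_ref = 1e-12 W
Formula: SWL = 10 * log10(W / W_ref)
Compute ratio: W / W_ref = 45266200000000
Compute log10: log10(45266200000000) = 13.655774
Multiply: SWL = 10 * 13.655774 = 136.56

136.56 dB


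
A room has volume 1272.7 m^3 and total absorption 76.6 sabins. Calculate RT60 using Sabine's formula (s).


Given values:
  V = 1272.7 m^3
  A = 76.6 sabins
Formula: RT60 = 0.161 * V / A
Numerator: 0.161 * 1272.7 = 204.9047
RT60 = 204.9047 / 76.6 = 2.675

2.675 s


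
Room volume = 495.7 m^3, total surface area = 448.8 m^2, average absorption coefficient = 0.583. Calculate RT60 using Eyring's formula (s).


Given values:
  V = 495.7 m^3, S = 448.8 m^2, alpha = 0.583
Formula: RT60 = 0.161 * V / (-S * ln(1 - alpha))
Compute ln(1 - 0.583) = ln(0.417) = -0.874669
Denominator: -448.8 * -0.874669 = 392.5514
Numerator: 0.161 * 495.7 = 79.8077
RT60 = 79.8077 / 392.5514 = 0.203

0.203 s


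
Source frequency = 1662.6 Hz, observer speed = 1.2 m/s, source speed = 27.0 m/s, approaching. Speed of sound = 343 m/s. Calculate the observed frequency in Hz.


Given values:
  f_s = 1662.6 Hz, v_o = 1.2 m/s, v_s = 27.0 m/s
  Direction: approaching
Formula: f_o = f_s * (c + v_o) / (c - v_s)
Numerator: c + v_o = 343 + 1.2 = 344.2
Denominator: c - v_s = 343 - 27.0 = 316.0
f_o = 1662.6 * 344.2 / 316.0 = 1810.97

1810.97 Hz


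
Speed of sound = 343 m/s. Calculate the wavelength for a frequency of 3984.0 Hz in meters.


Given values:
  c = 343 m/s, f = 3984.0 Hz
Formula: lambda = c / f
lambda = 343 / 3984.0
lambda = 0.0861

0.0861 m


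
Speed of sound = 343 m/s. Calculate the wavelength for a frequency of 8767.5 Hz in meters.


Given values:
  c = 343 m/s, f = 8767.5 Hz
Formula: lambda = c / f
lambda = 343 / 8767.5
lambda = 0.0391

0.0391 m


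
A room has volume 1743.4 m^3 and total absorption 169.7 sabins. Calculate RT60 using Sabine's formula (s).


Given values:
  V = 1743.4 m^3
  A = 169.7 sabins
Formula: RT60 = 0.161 * V / A
Numerator: 0.161 * 1743.4 = 280.6874
RT60 = 280.6874 / 169.7 = 1.654

1.654 s


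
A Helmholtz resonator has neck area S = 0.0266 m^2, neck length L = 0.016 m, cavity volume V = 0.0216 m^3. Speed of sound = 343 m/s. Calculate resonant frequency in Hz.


Given values:
  S = 0.0266 m^2, L = 0.016 m, V = 0.0216 m^3, c = 343 m/s
Formula: f = (c / (2*pi)) * sqrt(S / (V * L))
Compute V * L = 0.0216 * 0.016 = 0.0003456
Compute S / (V * L) = 0.0266 / 0.0003456 = 76.9676
Compute sqrt(76.9676) = 8.773118
Compute c / (2*pi) = 343 / 6.283185 = 54.590148
f = 54.590148 * 8.773118 = 478.93

478.93 Hz


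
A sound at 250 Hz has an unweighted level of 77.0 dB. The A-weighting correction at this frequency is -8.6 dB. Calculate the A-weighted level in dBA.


Given values:
  SPL = 77.0 dB
  A-weighting at 250 Hz = -8.6 dB
Formula: L_A = SPL + A_weight
L_A = 77.0 + (-8.6)
L_A = 68.4

68.4 dBA


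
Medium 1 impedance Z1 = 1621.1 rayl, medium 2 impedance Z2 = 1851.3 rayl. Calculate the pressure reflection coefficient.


Given values:
  Z1 = 1621.1 rayl, Z2 = 1851.3 rayl
Formula: R = (Z2 - Z1) / (Z2 + Z1)
Numerator: Z2 - Z1 = 1851.3 - 1621.1 = 230.2
Denominator: Z2 + Z1 = 1851.3 + 1621.1 = 3472.4
R = 230.2 / 3472.4 = 0.0663

0.0663


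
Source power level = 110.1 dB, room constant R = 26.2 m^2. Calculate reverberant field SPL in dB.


Given values:
  Lw = 110.1 dB, R = 26.2 m^2
Formula: SPL = Lw + 10 * log10(4 / R)
Compute 4 / R = 4 / 26.2 = 0.152672
Compute 10 * log10(0.152672) = -8.1624
SPL = 110.1 + (-8.1624) = 101.94

101.94 dB


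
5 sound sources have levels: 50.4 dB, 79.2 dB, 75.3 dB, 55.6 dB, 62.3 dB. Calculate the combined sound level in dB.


Formula: L_total = 10 * log10( sum(10^(Li/10)) )
  Source 1: 10^(50.4/10) = 109647.8196
  Source 2: 10^(79.2/10) = 83176377.1103
  Source 3: 10^(75.3/10) = 33884415.6139
  Source 4: 10^(55.6/10) = 363078.0548
  Source 5: 10^(62.3/10) = 1698243.6525
Sum of linear values = 119231762.2511
L_total = 10 * log10(119231762.2511) = 80.76

80.76 dB


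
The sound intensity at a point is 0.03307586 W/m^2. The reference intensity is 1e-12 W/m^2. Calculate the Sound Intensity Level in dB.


Given values:
  I = 0.03307586 W/m^2
  I_ref = 1e-12 W/m^2
Formula: SIL = 10 * log10(I / I_ref)
Compute ratio: I / I_ref = 33075860000
Compute log10: log10(33075860000) = 10.519511
Multiply: SIL = 10 * 10.519511 = 105.2

105.2 dB


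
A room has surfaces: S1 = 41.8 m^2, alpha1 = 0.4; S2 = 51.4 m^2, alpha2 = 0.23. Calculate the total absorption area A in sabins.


Given surfaces:
  Surface 1: 41.8 * 0.4 = 16.72
  Surface 2: 51.4 * 0.23 = 11.822
Formula: A = sum(Si * alpha_i)
A = 16.72 + 11.822
A = 28.54

28.54 sabins


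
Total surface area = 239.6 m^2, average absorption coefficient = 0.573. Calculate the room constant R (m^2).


Given values:
  S = 239.6 m^2, alpha = 0.573
Formula: R = S * alpha / (1 - alpha)
Numerator: 239.6 * 0.573 = 137.2908
Denominator: 1 - 0.573 = 0.427
R = 137.2908 / 0.427 = 321.52

321.52 m^2


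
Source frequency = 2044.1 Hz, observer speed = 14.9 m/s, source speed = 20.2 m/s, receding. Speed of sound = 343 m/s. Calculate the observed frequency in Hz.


Given values:
  f_s = 2044.1 Hz, v_o = 14.9 m/s, v_s = 20.2 m/s
  Direction: receding
Formula: f_o = f_s * (c - v_o) / (c + v_s)
Numerator: c - v_o = 343 - 14.9 = 328.1
Denominator: c + v_s = 343 + 20.2 = 363.2
f_o = 2044.1 * 328.1 / 363.2 = 1846.56

1846.56 Hz


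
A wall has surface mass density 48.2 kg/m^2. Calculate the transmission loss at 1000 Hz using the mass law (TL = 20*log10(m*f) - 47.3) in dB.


Given values:
  m = 48.2 kg/m^2, f = 1000 Hz
Formula: TL = 20 * log10(m * f) - 47.3
Compute m * f = 48.2 * 1000 = 48200.0
Compute log10(48200.0) = 4.683047
Compute 20 * 4.683047 = 93.6609
TL = 93.6609 - 47.3 = 46.36

46.36 dB


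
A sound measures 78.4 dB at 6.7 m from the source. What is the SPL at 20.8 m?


Given values:
  SPL1 = 78.4 dB, r1 = 6.7 m, r2 = 20.8 m
Formula: SPL2 = SPL1 - 20 * log10(r2 / r1)
Compute ratio: r2 / r1 = 20.8 / 6.7 = 3.1045
Compute log10: log10(3.1045) = 0.491992
Compute drop: 20 * 0.491992 = 9.8398
SPL2 = 78.4 - 9.8398 = 68.56

68.56 dB


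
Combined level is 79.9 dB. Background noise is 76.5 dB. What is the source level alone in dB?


Given values:
  L_total = 79.9 dB, L_bg = 76.5 dB
Formula: L_source = 10 * log10(10^(L_total/10) - 10^(L_bg/10))
Convert to linear:
  10^(79.9/10) = 97723722.0956
  10^(76.5/10) = 44668359.2151
Difference: 97723722.0956 - 44668359.2151 = 53055362.8805
L_source = 10 * log10(53055362.8805) = 77.25

77.25 dB


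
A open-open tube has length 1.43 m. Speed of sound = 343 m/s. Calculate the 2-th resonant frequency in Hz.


Given values:
  Tube type: open-open, L = 1.43 m, c = 343 m/s, n = 2
Formula: f_n = n * c / (2 * L)
Compute 2 * L = 2 * 1.43 = 2.86
f = 2 * 343 / 2.86
f = 239.86

239.86 Hz


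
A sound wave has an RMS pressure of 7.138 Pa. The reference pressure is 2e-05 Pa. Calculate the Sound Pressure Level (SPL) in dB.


Given values:
  p = 7.138 Pa
  p_ref = 2e-05 Pa
Formula: SPL = 20 * log10(p / p_ref)
Compute ratio: p / p_ref = 7.138 / 2e-05 = 356900
Compute log10: log10(356900) = 5.552547
Multiply: SPL = 20 * 5.552547 = 111.05

111.05 dB


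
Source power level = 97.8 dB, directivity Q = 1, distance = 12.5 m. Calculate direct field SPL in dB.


Given values:
  Lw = 97.8 dB, Q = 1, r = 12.5 m
Formula: SPL = Lw + 10 * log10(Q / (4 * pi * r^2))
Compute 4 * pi * r^2 = 4 * pi * 12.5^2 = 1963.4954
Compute Q / denom = 1 / 1963.4954 = 0.0005093
Compute 10 * log10(0.0005093) = -32.9303
SPL = 97.8 + (-32.9303) = 64.87

64.87 dB


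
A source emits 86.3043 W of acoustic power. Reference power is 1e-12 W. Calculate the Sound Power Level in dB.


Given values:
  W = 86.3043 W
  W_ref = 1e-12 W
Formula: SWL = 10 * log10(W / W_ref)
Compute ratio: W / W_ref = 86304300000000
Compute log10: log10(86304300000000) = 13.936032
Multiply: SWL = 10 * 13.936032 = 139.36

139.36 dB


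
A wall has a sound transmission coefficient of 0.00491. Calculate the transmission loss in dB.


Given values:
  tau = 0.00491
Formula: TL = 10 * log10(1 / tau)
Compute 1 / tau = 1 / 0.00491 = 203.666
Compute log10(203.666) = 2.308919
TL = 10 * 2.308919 = 23.09

23.09 dB


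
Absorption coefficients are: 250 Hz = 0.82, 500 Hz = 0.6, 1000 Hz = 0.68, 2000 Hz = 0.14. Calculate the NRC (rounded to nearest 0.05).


Given values:
  a_250 = 0.82, a_500 = 0.6
  a_1000 = 0.68, a_2000 = 0.14
Formula: NRC = (a250 + a500 + a1000 + a2000) / 4
Sum = 0.82 + 0.6 + 0.68 + 0.14 = 2.24
NRC = 2.24 / 4 = 0.56
Rounded to nearest 0.05: 0.55

0.55


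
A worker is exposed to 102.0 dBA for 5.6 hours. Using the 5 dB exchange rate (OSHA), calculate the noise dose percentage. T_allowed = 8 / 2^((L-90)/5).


Given values:
  L = 102.0 dBA, T = 5.6 hours
Formula: T_allowed = 8 / 2^((L - 90) / 5)
Compute exponent: (102.0 - 90) / 5 = 2.4
Compute 2^(2.4) = 5.278032
T_allowed = 8 / 5.278032 = 1.515716 hours
Dose = (T / T_allowed) * 100
Dose = (5.6 / 1.515716) * 100 = 369.46

369.46 %


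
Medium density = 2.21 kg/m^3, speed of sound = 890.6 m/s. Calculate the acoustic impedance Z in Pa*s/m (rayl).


Given values:
  rho = 2.21 kg/m^3
  c = 890.6 m/s
Formula: Z = rho * c
Z = 2.21 * 890.6
Z = 1968.23

1968.23 rayl


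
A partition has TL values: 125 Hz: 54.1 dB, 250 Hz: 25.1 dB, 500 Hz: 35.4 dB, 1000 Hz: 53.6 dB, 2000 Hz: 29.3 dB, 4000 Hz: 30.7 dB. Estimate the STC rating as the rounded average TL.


Given TL values at each frequency:
  125 Hz: 54.1 dB
  250 Hz: 25.1 dB
  500 Hz: 35.4 dB
  1000 Hz: 53.6 dB
  2000 Hz: 29.3 dB
  4000 Hz: 30.7 dB
Formula: STC ~ round(average of TL values)
Sum = 54.1 + 25.1 + 35.4 + 53.6 + 29.3 + 30.7 = 228.2
Average = 228.2 / 6 = 38.03
Rounded: 38

38


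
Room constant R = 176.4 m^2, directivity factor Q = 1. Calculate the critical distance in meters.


Given values:
  R = 176.4 m^2, Q = 1
Formula: d_c = 0.141 * sqrt(Q * R)
Compute Q * R = 1 * 176.4 = 176.4
Compute sqrt(176.4) = 13.2816
d_c = 0.141 * 13.2816 = 1.873

1.873 m


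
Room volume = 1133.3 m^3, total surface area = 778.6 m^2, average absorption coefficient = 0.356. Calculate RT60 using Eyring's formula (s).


Given values:
  V = 1133.3 m^3, S = 778.6 m^2, alpha = 0.356
Formula: RT60 = 0.161 * V / (-S * ln(1 - alpha))
Compute ln(1 - 0.356) = ln(0.644) = -0.440057
Denominator: -778.6 * -0.440057 = 342.6284
Numerator: 0.161 * 1133.3 = 182.4613
RT60 = 182.4613 / 342.6284 = 0.533

0.533 s


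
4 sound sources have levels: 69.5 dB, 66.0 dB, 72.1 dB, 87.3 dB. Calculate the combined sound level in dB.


Formula: L_total = 10 * log10( sum(10^(Li/10)) )
  Source 1: 10^(69.5/10) = 8912509.3813
  Source 2: 10^(66.0/10) = 3981071.7055
  Source 3: 10^(72.1/10) = 16218100.9736
  Source 4: 10^(87.3/10) = 537031796.3703
Sum of linear values = 566143478.4307
L_total = 10 * log10(566143478.4307) = 87.53

87.53 dB


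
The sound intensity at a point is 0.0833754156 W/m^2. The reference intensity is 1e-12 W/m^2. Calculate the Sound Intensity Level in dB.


Given values:
  I = 0.0833754156 W/m^2
  I_ref = 1e-12 W/m^2
Formula: SIL = 10 * log10(I / I_ref)
Compute ratio: I / I_ref = 83375415600
Compute log10: log10(83375415600) = 10.921038
Multiply: SIL = 10 * 10.921038 = 109.21

109.21 dB


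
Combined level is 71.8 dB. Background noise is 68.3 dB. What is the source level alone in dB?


Given values:
  L_total = 71.8 dB, L_bg = 68.3 dB
Formula: L_source = 10 * log10(10^(L_total/10) - 10^(L_bg/10))
Convert to linear:
  10^(71.8/10) = 15135612.4844
  10^(68.3/10) = 6760829.7539
Difference: 15135612.4844 - 6760829.7539 = 8374782.7305
L_source = 10 * log10(8374782.7305) = 69.23

69.23 dB


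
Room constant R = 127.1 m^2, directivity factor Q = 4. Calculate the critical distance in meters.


Given values:
  R = 127.1 m^2, Q = 4
Formula: d_c = 0.141 * sqrt(Q * R)
Compute Q * R = 4 * 127.1 = 508.4
Compute sqrt(508.4) = 22.5477
d_c = 0.141 * 22.5477 = 3.179

3.179 m


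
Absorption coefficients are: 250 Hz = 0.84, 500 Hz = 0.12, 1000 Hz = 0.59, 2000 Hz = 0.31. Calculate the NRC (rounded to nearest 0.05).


Given values:
  a_250 = 0.84, a_500 = 0.12
  a_1000 = 0.59, a_2000 = 0.31
Formula: NRC = (a250 + a500 + a1000 + a2000) / 4
Sum = 0.84 + 0.12 + 0.59 + 0.31 = 1.86
NRC = 1.86 / 4 = 0.465
Rounded to nearest 0.05: 0.45

0.45


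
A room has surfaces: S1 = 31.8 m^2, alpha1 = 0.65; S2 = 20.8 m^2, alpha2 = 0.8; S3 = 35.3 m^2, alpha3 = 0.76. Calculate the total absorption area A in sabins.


Given surfaces:
  Surface 1: 31.8 * 0.65 = 20.67
  Surface 2: 20.8 * 0.8 = 16.64
  Surface 3: 35.3 * 0.76 = 26.828
Formula: A = sum(Si * alpha_i)
A = 20.67 + 16.64 + 26.828
A = 64.14

64.14 sabins


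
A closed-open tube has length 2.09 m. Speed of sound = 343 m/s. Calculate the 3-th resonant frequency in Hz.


Given values:
  Tube type: closed-open, L = 2.09 m, c = 343 m/s, n = 3
Formula: f_n = (2n - 1) * c / (4 * L)
Compute 2n - 1 = 2*3 - 1 = 5
Compute 4 * L = 4 * 2.09 = 8.36
f = 5 * 343 / 8.36
f = 205.14

205.14 Hz


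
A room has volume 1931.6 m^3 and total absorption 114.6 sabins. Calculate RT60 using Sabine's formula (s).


Given values:
  V = 1931.6 m^3
  A = 114.6 sabins
Formula: RT60 = 0.161 * V / A
Numerator: 0.161 * 1931.6 = 310.9876
RT60 = 310.9876 / 114.6 = 2.714

2.714 s


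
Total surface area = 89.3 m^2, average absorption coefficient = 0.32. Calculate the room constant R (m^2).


Given values:
  S = 89.3 m^2, alpha = 0.32
Formula: R = S * alpha / (1 - alpha)
Numerator: 89.3 * 0.32 = 28.576
Denominator: 1 - 0.32 = 0.68
R = 28.576 / 0.68 = 42.02

42.02 m^2


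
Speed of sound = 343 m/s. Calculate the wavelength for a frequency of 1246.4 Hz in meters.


Given values:
  c = 343 m/s, f = 1246.4 Hz
Formula: lambda = c / f
lambda = 343 / 1246.4
lambda = 0.2752

0.2752 m


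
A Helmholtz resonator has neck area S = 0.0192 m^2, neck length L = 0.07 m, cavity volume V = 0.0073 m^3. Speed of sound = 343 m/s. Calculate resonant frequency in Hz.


Given values:
  S = 0.0192 m^2, L = 0.07 m, V = 0.0073 m^3, c = 343 m/s
Formula: f = (c / (2*pi)) * sqrt(S / (V * L))
Compute V * L = 0.0073 * 0.07 = 0.000511
Compute S / (V * L) = 0.0192 / 0.000511 = 37.5734
Compute sqrt(37.5734) = 6.129715
Compute c / (2*pi) = 343 / 6.283185 = 54.590148
f = 54.590148 * 6.129715 = 334.62

334.62 Hz


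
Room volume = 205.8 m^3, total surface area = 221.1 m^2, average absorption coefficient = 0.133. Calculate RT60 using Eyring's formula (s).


Given values:
  V = 205.8 m^3, S = 221.1 m^2, alpha = 0.133
Formula: RT60 = 0.161 * V / (-S * ln(1 - alpha))
Compute ln(1 - 0.133) = ln(0.867) = -0.142716
Denominator: -221.1 * -0.142716 = 31.5545
Numerator: 0.161 * 205.8 = 33.1338
RT60 = 33.1338 / 31.5545 = 1.05

1.05 s


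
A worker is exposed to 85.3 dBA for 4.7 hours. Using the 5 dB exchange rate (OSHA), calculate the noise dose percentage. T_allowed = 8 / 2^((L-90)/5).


Given values:
  L = 85.3 dBA, T = 4.7 hours
Formula: T_allowed = 8 / 2^((L - 90) / 5)
Compute exponent: (85.3 - 90) / 5 = -0.94
Compute 2^(-0.94) = 0.521233
T_allowed = 8 / 0.521233 = 15.348222 hours
Dose = (T / T_allowed) * 100
Dose = (4.7 / 15.348222) * 100 = 30.62

30.62 %


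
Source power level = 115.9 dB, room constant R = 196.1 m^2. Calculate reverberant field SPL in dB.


Given values:
  Lw = 115.9 dB, R = 196.1 m^2
Formula: SPL = Lw + 10 * log10(4 / R)
Compute 4 / R = 4 / 196.1 = 0.020398
Compute 10 * log10(0.020398) = -16.9041
SPL = 115.9 + (-16.9041) = 99.0

99.0 dB


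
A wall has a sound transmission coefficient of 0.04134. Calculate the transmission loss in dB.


Given values:
  tau = 0.04134
Formula: TL = 10 * log10(1 / tau)
Compute 1 / tau = 1 / 0.04134 = 24.1896
Compute log10(24.1896) = 1.383629
TL = 10 * 1.383629 = 13.84

13.84 dB


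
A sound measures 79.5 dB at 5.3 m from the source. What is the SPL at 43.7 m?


Given values:
  SPL1 = 79.5 dB, r1 = 5.3 m, r2 = 43.7 m
Formula: SPL2 = SPL1 - 20 * log10(r2 / r1)
Compute ratio: r2 / r1 = 43.7 / 5.3 = 8.2453
Compute log10: log10(8.2453) = 0.916206
Compute drop: 20 * 0.916206 = 18.3241
SPL2 = 79.5 - 18.3241 = 61.18

61.18 dB


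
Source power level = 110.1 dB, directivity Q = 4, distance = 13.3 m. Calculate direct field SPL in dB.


Given values:
  Lw = 110.1 dB, Q = 4, r = 13.3 m
Formula: SPL = Lw + 10 * log10(Q / (4 * pi * r^2))
Compute 4 * pi * r^2 = 4 * pi * 13.3^2 = 2222.8653
Compute Q / denom = 4 / 2222.8653 = 0.00179948
Compute 10 * log10(0.00179948) = -27.4485
SPL = 110.1 + (-27.4485) = 82.65

82.65 dB


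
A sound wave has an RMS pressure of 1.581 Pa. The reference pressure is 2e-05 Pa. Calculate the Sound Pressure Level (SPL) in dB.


Given values:
  p = 1.581 Pa
  p_ref = 2e-05 Pa
Formula: SPL = 20 * log10(p / p_ref)
Compute ratio: p / p_ref = 1.581 / 2e-05 = 79050
Compute log10: log10(79050) = 4.897902
Multiply: SPL = 20 * 4.897902 = 97.96

97.96 dB


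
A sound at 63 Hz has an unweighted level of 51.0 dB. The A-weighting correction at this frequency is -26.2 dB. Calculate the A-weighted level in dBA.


Given values:
  SPL = 51.0 dB
  A-weighting at 63 Hz = -26.2 dB
Formula: L_A = SPL + A_weight
L_A = 51.0 + (-26.2)
L_A = 24.8

24.8 dBA


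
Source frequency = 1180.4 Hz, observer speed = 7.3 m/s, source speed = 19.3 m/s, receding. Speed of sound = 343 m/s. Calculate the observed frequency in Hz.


Given values:
  f_s = 1180.4 Hz, v_o = 7.3 m/s, v_s = 19.3 m/s
  Direction: receding
Formula: f_o = f_s * (c - v_o) / (c + v_s)
Numerator: c - v_o = 343 - 7.3 = 335.7
Denominator: c + v_s = 343 + 19.3 = 362.3
f_o = 1180.4 * 335.7 / 362.3 = 1093.74

1093.74 Hz


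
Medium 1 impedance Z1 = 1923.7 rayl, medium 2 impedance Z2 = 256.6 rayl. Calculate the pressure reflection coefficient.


Given values:
  Z1 = 1923.7 rayl, Z2 = 256.6 rayl
Formula: R = (Z2 - Z1) / (Z2 + Z1)
Numerator: Z2 - Z1 = 256.6 - 1923.7 = -1667.1
Denominator: Z2 + Z1 = 256.6 + 1923.7 = 2180.3
R = -1667.1 / 2180.3 = -0.7646

-0.7646


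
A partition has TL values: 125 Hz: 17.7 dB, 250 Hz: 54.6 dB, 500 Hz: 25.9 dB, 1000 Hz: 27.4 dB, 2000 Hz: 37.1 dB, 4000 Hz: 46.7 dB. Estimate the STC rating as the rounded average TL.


Given TL values at each frequency:
  125 Hz: 17.7 dB
  250 Hz: 54.6 dB
  500 Hz: 25.9 dB
  1000 Hz: 27.4 dB
  2000 Hz: 37.1 dB
  4000 Hz: 46.7 dB
Formula: STC ~ round(average of TL values)
Sum = 17.7 + 54.6 + 25.9 + 27.4 + 37.1 + 46.7 = 209.4
Average = 209.4 / 6 = 34.9
Rounded: 35

35


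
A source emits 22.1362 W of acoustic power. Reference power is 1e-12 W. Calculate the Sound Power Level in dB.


Given values:
  W = 22.1362 W
  W_ref = 1e-12 W
Formula: SWL = 10 * log10(W / W_ref)
Compute ratio: W / W_ref = 22136200000000
Compute log10: log10(22136200000000) = 13.345103
Multiply: SWL = 10 * 13.345103 = 133.45

133.45 dB


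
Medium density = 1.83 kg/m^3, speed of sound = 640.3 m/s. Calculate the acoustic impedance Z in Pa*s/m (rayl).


Given values:
  rho = 1.83 kg/m^3
  c = 640.3 m/s
Formula: Z = rho * c
Z = 1.83 * 640.3
Z = 1171.75

1171.75 rayl
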